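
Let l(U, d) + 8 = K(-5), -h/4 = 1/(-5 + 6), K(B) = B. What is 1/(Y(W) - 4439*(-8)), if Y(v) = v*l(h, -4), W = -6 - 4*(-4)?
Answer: 1/35382 ≈ 2.8263e-5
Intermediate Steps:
W = 10 (W = -6 + 16 = 10)
h = -4 (h = -4/(-5 + 6) = -4/1 = -4*1 = -4)
l(U, d) = -13 (l(U, d) = -8 - 5 = -13)
Y(v) = -13*v (Y(v) = v*(-13) = -13*v)
1/(Y(W) - 4439*(-8)) = 1/(-13*10 - 4439*(-8)) = 1/(-130 + 35512) = 1/35382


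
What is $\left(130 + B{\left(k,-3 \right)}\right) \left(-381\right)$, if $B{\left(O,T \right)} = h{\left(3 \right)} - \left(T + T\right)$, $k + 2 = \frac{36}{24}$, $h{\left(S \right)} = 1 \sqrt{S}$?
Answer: $-51816 - 381 \sqrt{3} \approx -52476.0$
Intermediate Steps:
$h{\left(S \right)} = \sqrt{S}$
$k = - \frac{1}{2}$ ($k = -2 + \frac{36}{24} = -2 + 36 \cdot \frac{1}{24} = -2 + \frac{3}{2} = - \frac{1}{2} \approx -0.5$)
$B{\left(O,T \right)} = \sqrt{3} - 2 T$ ($B{\left(O,T \right)} = \sqrt{3} - \left(T + T\right) = \sqrt{3} - 2 T$)
$\left(130 + B{\left(k,-3 \right)}\right) \left(-381\right) = \left(130 + \left(\sqrt{3} - -6\right)\right) \left(-381\right) = \left(130 + \left(\sqrt{3} + 6\right)\right) \left(-381\right) = \left(130 + \left(6 + \sqrt{3}\right)\right) \left(-381\right) = \left(136 + \sqrt{3}\right) \left(-381\right) = -51816 - 381 \sqrt{3}$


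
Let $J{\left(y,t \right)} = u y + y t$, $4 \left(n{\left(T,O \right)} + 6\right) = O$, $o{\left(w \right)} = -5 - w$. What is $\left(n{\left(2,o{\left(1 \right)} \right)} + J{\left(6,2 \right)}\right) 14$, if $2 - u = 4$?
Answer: $-105$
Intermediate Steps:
$n{\left(T,O \right)} = -6 + \frac{O}{4}$
$u = -2$ ($u = 2 - 4 = -2$)
$J{\left(y,t \right)} = - 2 y + t y$ ($J{\left(y,t \right)} = - 2 y + y t = - 2 y + t y$)
$\left(n{\left(2,o{\left(1 \right)} \right)} + J{\left(6,2 \right)}\right) 14 = \left(\left(-6 + \frac{-5 - 1}{4}\right) + 6 \left(-2 + 2\right)\right) 14 = \left(\left(-6 + \frac{-5 - 1}{4}\right) + 6 \cdot 0\right) 14 = \left(\left(-6 + \frac{1}{4} \left(-6\right)\right) + 0\right) 14 = \left(\left(-6 - \frac{3}{2}\right) + 0\right) 14 = \left(- \frac{15}{2} + 0\right) 14 = \left(- \frac{15}{2}\right) 14 = -105$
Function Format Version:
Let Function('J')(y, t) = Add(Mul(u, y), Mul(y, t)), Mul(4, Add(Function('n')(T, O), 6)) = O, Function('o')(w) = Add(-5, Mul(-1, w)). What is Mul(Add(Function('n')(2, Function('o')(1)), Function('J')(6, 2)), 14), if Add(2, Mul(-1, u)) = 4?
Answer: -105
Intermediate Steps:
Function('n')(T, O) = Add(-6, Mul(Rational(1, 4), O))
u = -2 (u = Add(2, Mul(-1, 4)) = Add(2, -4) = -2)
Function('J')(y, t) = Add(Mul(-2, y), Mul(t, y)) (Function('J')(y, t) = Add(Mul(-2, y), Mul(y, t)) = Add(Mul(-2, y), Mul(t, y)))
Mul(Add(Function('n')(2, Function('o')(1)), Function('J')(6, 2)), 14) = Mul(Add(Add(-6, Mul(Rational(1, 4), Add(-5, Mul(-1, 1)))), Mul(6, Add(-2, 2))), 14) = Mul(Add(Add(-6, Mul(Rational(1, 4), Add(-5, -1))), Mul(6, 0)), 14) = Mul(Add(Add(-6, Mul(Rational(1, 4), -6)), 0), 14) = Mul(Add(Add(-6, Rational(-3, 2)), 0), 14) = Mul(Add(Rational(-15, 2), 0), 14) = Mul(Rational(-15, 2), 14) = -105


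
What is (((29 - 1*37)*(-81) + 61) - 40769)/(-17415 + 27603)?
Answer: -10015/2547 ≈ -3.9321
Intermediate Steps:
(((29 - 1*37)*(-81) + 61) - 40769)/(-17415 + 27603) = (((29 - 37)*(-81) + 61) - 40769)/10188 = ((-8*(-81) + 61) - 40769)*(1/10188) = ((648 + 61) - 40769)*(1/10188) = (709 - 40769)*(1/10188) = -40060*1/10188 = -10015/2547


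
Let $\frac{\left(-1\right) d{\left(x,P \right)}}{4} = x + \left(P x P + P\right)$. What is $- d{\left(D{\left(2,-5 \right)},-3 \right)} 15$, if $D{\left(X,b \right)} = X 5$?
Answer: $5820$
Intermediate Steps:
$D{\left(X,b \right)} = 5 X$
$d{\left(x,P \right)} = - 4 P - 4 x - 4 x P^{2}$ ($d{\left(x,P \right)} = - 4 \left(x + \left(P x P + P\right)\right) = - 4 \left(x + \left(x P^{2} + P\right)\right) = - 4 \left(x + \left(P + x P^{2}\right)\right) = - 4 \left(P + x + x P^{2}\right) = - 4 P - 4 x - 4 x P^{2}$)
$- d{\left(D{\left(2,-5 \right)},-3 \right)} 15 = - (\left(-4\right) \left(-3\right) - 4 \cdot 5 \cdot 2 - 4 \cdot 5 \cdot 2 \left(-3\right)^{2}) 15 = - (12 - 40 - 40 \cdot 9) 15 = - (12 - 40 - 360) 15 = \left(-1\right) \left(-388\right) 15 = 388 \cdot 15 = 5820$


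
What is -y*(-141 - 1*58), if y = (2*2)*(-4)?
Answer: -3184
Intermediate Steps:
y = -16 (y = 4*(-4) = -16)
-y*(-141 - 1*58) = -(-16)*(-141 - 1*58) = -(-16)*(-141 - 58) = -(-16)*(-199) = -1*3184 = -3184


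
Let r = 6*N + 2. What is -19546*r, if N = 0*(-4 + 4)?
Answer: -39092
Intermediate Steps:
N = 0 (N = 0*0 = 0)
r = 2 (r = 6*0 + 2 = 0 + 2 = 2)
-19546*r = -19546*2 = -39092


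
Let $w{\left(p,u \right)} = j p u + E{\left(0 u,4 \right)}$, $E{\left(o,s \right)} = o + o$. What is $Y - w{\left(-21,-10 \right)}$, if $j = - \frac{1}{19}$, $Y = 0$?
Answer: $\frac{210}{19} \approx 11.053$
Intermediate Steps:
$E{\left(o,s \right)} = 2 o$
$j = - \frac{1}{19}$ ($j = \left(-1\right) \frac{1}{19} = - \frac{1}{19} \approx -0.052632$)
$w{\left(p,u \right)} = - \frac{p u}{19}$ ($w{\left(p,u \right)} = - \frac{p}{19} u + 2 \cdot 0 u = - \frac{p u}{19} + 2 \cdot 0 = - \frac{p u}{19} + 0 = - \frac{p u}{19}$)
$Y - w{\left(-21,-10 \right)} = 0 - \left(- \frac{1}{19}\right) \left(-21\right) \left(-10\right) = 0 - - \frac{210}{19} = 0 + \frac{210}{19} = \frac{210}{19}$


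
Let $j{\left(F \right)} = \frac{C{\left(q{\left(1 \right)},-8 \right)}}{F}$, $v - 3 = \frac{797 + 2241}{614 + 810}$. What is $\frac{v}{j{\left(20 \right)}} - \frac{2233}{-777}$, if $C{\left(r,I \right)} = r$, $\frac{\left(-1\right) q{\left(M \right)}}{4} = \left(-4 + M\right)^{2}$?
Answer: $\frac{5209}{237096} \approx 0.02197$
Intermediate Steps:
$q{\left(M \right)} = - 4 \left(-4 + M\right)^{2}$
$v = \frac{3655}{712}$ ($v = 3 + \frac{797 + 2241}{614 + 810} = 3 + \frac{3038}{1424} = 3 + 3038 \cdot \frac{1}{1424} = 3 + \frac{1519}{712} = \frac{3655}{712} \approx 5.1334$)
$j{\left(F \right)} = - \frac{36}{F}$ ($j{\left(F \right)} = \frac{\left(-4\right) \left(-4 + 1\right)^{2}}{F} = \frac{\left(-4\right) \left(-3\right)^{2}}{F} = \frac{\left(-4\right) 9}{F} = - \frac{36}{F}$)
$\frac{v}{j{\left(20 \right)}} - \frac{2233}{-777} = \frac{3655}{712 \left(- \frac{36}{20}\right)} - \frac{2233}{-777} = \frac{3655}{712 \left(\left(-36\right) \frac{1}{20}\right)} - - \frac{319}{111} = \frac{3655}{712 \left(- \frac{9}{5}\right)} + \frac{319}{111} = \frac{3655}{712} \left(- \frac{5}{9}\right) + \frac{319}{111} = - \frac{18275}{6408} + \frac{319}{111} = \frac{5209}{237096}$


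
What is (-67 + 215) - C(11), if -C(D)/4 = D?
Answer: 192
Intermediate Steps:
C(D) = -4*D
(-67 + 215) - C(11) = (-67 + 215) - (-4)*11 = 148 - 1*(-44) = 148 + 44 = 192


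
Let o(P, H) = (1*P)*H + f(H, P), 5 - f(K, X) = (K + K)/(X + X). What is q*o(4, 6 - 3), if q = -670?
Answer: -21775/2 ≈ -10888.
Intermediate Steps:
f(K, X) = 5 - K/X (f(K, X) = 5 - (K + K)/(X + X) = 5 - 2*K/(2*X) = 5 - 2*K*1/(2*X) = 5 - K/X)
o(P, H) = 5 + H*P - H/P (o(P, H) = (1*P)*H + (5 - H/P) = P*H + (5 - H/P) = H*P + (5 - H/P) = 5 + H*P - H/P)
q*o(4, 6 - 3) = -670*(5 + (6 - 3)*4 - 1*(6 - 3)/4) = -670*(5 + 3*4 - 1*3*1/4) = -670*(5 + 12 - 3/4) = -670*65/4 = -21775/2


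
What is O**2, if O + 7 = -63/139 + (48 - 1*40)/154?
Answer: 6275174656/114554209 ≈ 54.779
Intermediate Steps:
O = -79216/10703 (O = -7 + (-63/139 + (48 - 1*40)/154) = -7 + (-63*1/139 + (48 - 40)*(1/154)) = -7 + (-63/139 + 8*(1/154)) = -7 + (-63/139 + 4/77) = -7 - 4295/10703 = -79216/10703 ≈ -7.4013)
O**2 = (-79216/10703)**2 = 6275174656/114554209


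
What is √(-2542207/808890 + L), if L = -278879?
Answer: 17*I*√631395957283170/808890 ≈ 528.09*I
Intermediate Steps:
√(-2542207/808890 + L) = √(-2542207/808890 - 278879) = √(-225584976517/808890) = 17*I*√631395957283170/808890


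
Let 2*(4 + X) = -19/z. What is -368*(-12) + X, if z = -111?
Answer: 979483/222 ≈ 4412.1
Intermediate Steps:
X = -869/222 (X = -4 + (-19/(-111))/2 = -4 + (-19*(-1/111))/2 = -4 + (½)*(19/111) = -4 + 19/222 = -869/222 ≈ -3.9144)
-368*(-12) + X = -368*(-12) - 869/222 = -92*(-48) - 869/222 = 4416 - 869/222 = 979483/222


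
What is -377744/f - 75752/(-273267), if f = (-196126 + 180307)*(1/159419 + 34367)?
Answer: 1096959985118076304/3947268494362592817 ≈ 0.27790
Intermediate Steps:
f = -86668390131906/159419 (f = -15819*(1/159419 + 34367) = -15819*5478752774/159419 = -86668390131906/159419 ≈ -5.4365e+8)
-377744/f - 75752/(-273267) = -377744/(-86668390131906/159419) - 75752/(-273267) = -377744*(-159419/86668390131906) - 75752*(-1/273267) = 30109785368/43334195065953 + 75752/273267 = 1096959985118076304/3947268494362592817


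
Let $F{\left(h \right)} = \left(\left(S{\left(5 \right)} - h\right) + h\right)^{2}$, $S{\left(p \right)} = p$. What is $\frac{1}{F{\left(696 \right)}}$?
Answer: $\frac{1}{25} \approx 0.04$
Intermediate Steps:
$F{\left(h \right)} = 25$ ($F{\left(h \right)} = \left(\left(5 - h\right) + h\right)^{2} = 5^{2} = 25$)
$\frac{1}{F{\left(696 \right)}} = \frac{1}{25}$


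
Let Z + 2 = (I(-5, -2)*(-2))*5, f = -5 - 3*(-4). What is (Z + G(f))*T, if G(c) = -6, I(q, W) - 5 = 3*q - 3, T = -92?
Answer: -11224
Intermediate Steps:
f = 7 (f = -5 + 12 = 7)
I(q, W) = 2 + 3*q (I(q, W) = 5 + (3*q - 3) = 5 + (-3 + 3*q) = 2 + 3*q)
Z = 128 (Z = -2 + ((2 + 3*(-5))*(-2))*5 = -2 + ((2 - 15)*(-2))*5 = -2 - 13*(-2)*5 = -2 + 26*5 = -2 + 130 = 128)
(Z + G(f))*T = (128 - 6)*(-92) = 122*(-92) = -11224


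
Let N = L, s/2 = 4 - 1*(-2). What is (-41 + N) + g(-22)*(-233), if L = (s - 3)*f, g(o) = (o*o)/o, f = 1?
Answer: 5094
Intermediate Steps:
s = 12 (s = 2*(4 - 1*(-2)) = 2*(4 + 2) = 2*6 = 12)
g(o) = o (g(o) = o**2/o = o)
L = 9 (L = (12 - 3)*1 = 9*1 = 9)
N = 9
(-41 + N) + g(-22)*(-233) = (-41 + 9) - 22*(-233) = -32 + 5126 = 5094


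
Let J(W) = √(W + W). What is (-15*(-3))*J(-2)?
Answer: 90*I ≈ 90.0*I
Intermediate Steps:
J(W) = √2*√W (J(W) = √(2*W) = √2*√W)
(-15*(-3))*J(-2) = (-15*(-3))*(√2*√(-2)) = 45*(√2*(I*√2)) = 45*(2*I) = 90*I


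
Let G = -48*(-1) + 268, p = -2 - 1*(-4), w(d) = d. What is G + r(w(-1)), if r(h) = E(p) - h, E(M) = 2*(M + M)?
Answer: 325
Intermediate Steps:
p = 2 (p = -2 + 4 = 2)
G = 316 (G = -8*(-6) + 268 = 48 + 268 = 316)
E(M) = 4*M (E(M) = 2*(2*M) = 4*M)
r(h) = 8 - h (r(h) = 4*2 - h = 8 - h)
G + r(w(-1)) = 316 + (8 - 1*(-1)) = 316 + (8 + 1) = 316 + 9 = 325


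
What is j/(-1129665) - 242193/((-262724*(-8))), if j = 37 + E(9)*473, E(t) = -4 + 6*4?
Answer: -41936810567/339188694240 ≈ -0.12364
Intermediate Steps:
E(t) = 20 (E(t) = -4 + 24 = 20)
j = 9497 (j = 37 + 20*473 = 37 + 9460 = 9497)
j/(-1129665) - 242193/((-262724*(-8))) = 9497/(-1129665) - 242193/((-262724*(-8))) = 9497*(-1/1129665) - 242193/2101792 = -9497/1129665 - 242193*1/2101792 = -9497/1129665 - 34599/300256 = -41936810567/339188694240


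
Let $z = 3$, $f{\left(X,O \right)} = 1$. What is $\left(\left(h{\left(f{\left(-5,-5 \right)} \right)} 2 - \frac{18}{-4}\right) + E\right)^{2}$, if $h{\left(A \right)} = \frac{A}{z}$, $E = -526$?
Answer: $\frac{9765625}{36} \approx 2.7127 \cdot 10^{5}$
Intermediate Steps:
$h{\left(A \right)} = \frac{A}{3}$
$\left(\left(h{\left(f{\left(-5,-5 \right)} \right)} 2 - \frac{18}{-4}\right) + E\right)^{2} = \left(\left(\frac{1}{3} \cdot 1 \cdot 2 - \frac{18}{-4}\right) - 526\right)^{2} = \left(\left(\frac{1}{3} \cdot 2 - - \frac{9}{2}\right) - 526\right)^{2} = \left(\left(\frac{2}{3} + \frac{9}{2}\right) - 526\right)^{2} = \left(\frac{31}{6} - 526\right)^{2} = \left(- \frac{3125}{6}\right)^{2} = \frac{9765625}{36}$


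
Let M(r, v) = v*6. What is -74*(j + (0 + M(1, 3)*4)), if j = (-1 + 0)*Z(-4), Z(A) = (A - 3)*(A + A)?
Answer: -1184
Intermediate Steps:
M(r, v) = 6*v
Z(A) = 2*A*(-3 + A) (Z(A) = (-3 + A)*(2*A) = 2*A*(-3 + A))
j = -56 (j = (-1 + 0)*(2*(-4)*(-3 - 4)) = -2*(-4)*(-7) = -1*56 = -56)
-74*(j + (0 + M(1, 3)*4)) = -74*(-56 + (0 + (6*3)*4)) = -74*(-56 + (0 + 18*4)) = -74*(-56 + (0 + 72)) = -74*(-56 + 72) = -74*16 = -1184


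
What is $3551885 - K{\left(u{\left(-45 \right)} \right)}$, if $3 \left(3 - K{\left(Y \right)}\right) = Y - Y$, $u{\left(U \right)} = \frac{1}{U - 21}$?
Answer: $3551882$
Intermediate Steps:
$u{\left(U \right)} = \frac{1}{-21 + U}$
$K{\left(Y \right)} = 3$ ($K{\left(Y \right)} = 3 - \frac{Y - Y}{3} = 3 - 0 = 3 + 0 = 3$)
$3551885 - K{\left(u{\left(-45 \right)} \right)} = 3551885 - 3 = 3551882$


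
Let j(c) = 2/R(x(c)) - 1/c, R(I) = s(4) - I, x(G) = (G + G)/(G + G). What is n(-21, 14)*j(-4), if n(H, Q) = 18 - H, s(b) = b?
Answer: 143/4 ≈ 35.750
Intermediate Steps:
x(G) = 1 (x(G) = (2*G)/((2*G)) = (2*G)*(1/(2*G)) = 1)
R(I) = 4 - I
j(c) = ⅔ - 1/c (j(c) = 2/(4 - 1*1) - 1/c = 2/(4 - 1) - 1/c = 2/3 - 1/c = 2*(⅓) - 1/c = ⅔ - 1/c)
n(-21, 14)*j(-4) = (18 - 1*(-21))*(⅔ - 1/(-4)) = (18 + 21)*(⅔ - 1*(-¼)) = 39*(⅔ + ¼) = 39*(11/12) = 143/4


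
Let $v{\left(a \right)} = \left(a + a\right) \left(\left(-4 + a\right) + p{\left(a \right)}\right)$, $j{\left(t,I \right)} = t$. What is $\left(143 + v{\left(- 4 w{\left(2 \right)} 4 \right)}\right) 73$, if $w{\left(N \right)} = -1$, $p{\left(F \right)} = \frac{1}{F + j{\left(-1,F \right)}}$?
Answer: $\frac{579401}{15} \approx 38627.0$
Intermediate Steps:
$p{\left(F \right)} = \frac{1}{-1 + F}$ ($p{\left(F \right)} = \frac{1}{F - 1} = \frac{1}{-1 + F}$)
$v{\left(a \right)} = 2 a \left(-4 + a + \frac{1}{-1 + a}\right)$ ($v{\left(a \right)} = \left(a + a\right) \left(\left(-4 + a\right) + \frac{1}{-1 + a}\right) = 2 a \left(-4 + a + \frac{1}{-1 + a}\right)$)
$\left(143 + v{\left(- 4 w{\left(2 \right)} 4 \right)}\right) 73 = \left(143 + \frac{2 \left(-4\right) \left(-1\right) 4 \left(1 + \left(-1 + \left(-4\right) \left(-1\right) 4\right) \left(-4 + \left(-4\right) \left(-1\right) 4\right)\right)}{-1 + \left(-4\right) \left(-1\right) 4}\right) 73 = \left(143 + \frac{2 \cdot 4 \cdot 4 \left(1 + \left(-1 + 4 \cdot 4\right) \left(-4 + 4 \cdot 4\right)\right)}{-1 + 4 \cdot 4}\right) 73 = \left(143 + 2 \cdot 16 \frac{1}{-1 + 16} \left(1 + \left(-1 + 16\right) \left(-4 + 16\right)\right)\right) 73 = \left(143 + 2 \cdot 16 \cdot \frac{1}{15} \left(1 + 15 \cdot 12\right)\right) 73 = \left(143 + 2 \cdot 16 \cdot \frac{1}{15} \left(1 + 180\right)\right) 73 = \left(143 + 2 \cdot 16 \cdot \frac{1}{15} \cdot 181\right) 73 = \left(143 + \frac{5792}{15}\right) 73 = \frac{7937}{15} \cdot 73 = \frac{579401}{15}$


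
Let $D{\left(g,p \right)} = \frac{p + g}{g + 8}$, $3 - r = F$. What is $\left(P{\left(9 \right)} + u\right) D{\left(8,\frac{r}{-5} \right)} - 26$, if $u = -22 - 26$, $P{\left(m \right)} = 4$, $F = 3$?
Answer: $-48$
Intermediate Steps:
$r = 0$ ($r = 3 - 3 = 0$)
$u = -48$
$D{\left(g,p \right)} = \frac{g + p}{8 + g}$
$\left(P{\left(9 \right)} + u\right) D{\left(8,\frac{r}{-5} \right)} - 26 = \left(4 - 48\right) \frac{8 + \frac{0}{-5}}{8 + 8} - 26 = - 44 \frac{8 + 0 \left(- \frac{1}{5}\right)}{16} - 26 = - 44 \frac{8 + 0}{16} - 26 = - 44 \cdot \frac{1}{16} \cdot 8 - 26 = \left(-44\right) \frac{1}{2} - 26 = -22 - 26 = -48$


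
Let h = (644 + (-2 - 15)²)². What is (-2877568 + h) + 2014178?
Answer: 7099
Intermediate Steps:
h = 870489 (h = (644 + (-17)²)² = (644 + 289)² = 933² = 870489)
(-2877568 + h) + 2014178 = (-2877568 + 870489) + 2014178 = -2007079 + 2014178 = 7099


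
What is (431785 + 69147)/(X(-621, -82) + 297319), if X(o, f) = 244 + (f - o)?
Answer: 250466/149051 ≈ 1.6804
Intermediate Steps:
X(o, f) = 244 + f - o
(431785 + 69147)/(X(-621, -82) + 297319) = (431785 + 69147)/((244 - 82 - 1*(-621)) + 297319) = 500932/((244 - 82 + 621) + 297319) = 500932/(783 + 297319) = 500932/298102 = 500932*(1/298102) = 250466/149051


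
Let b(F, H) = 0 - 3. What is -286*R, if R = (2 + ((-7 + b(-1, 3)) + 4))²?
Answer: -4576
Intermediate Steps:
b(F, H) = -3
R = 16 (R = (2 + ((-7 - 3) + 4))² = (2 + (-10 + 4))² = (2 - 6)² = (-4)² = 16)
-286*R = -286*16 = -4576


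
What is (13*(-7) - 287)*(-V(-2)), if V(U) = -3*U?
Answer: 2268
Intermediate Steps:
(13*(-7) - 287)*(-V(-2)) = (13*(-7) - 287)*(-(-3)*(-2)) = (-91 - 287)*(-1*6) = -378*(-6) = 2268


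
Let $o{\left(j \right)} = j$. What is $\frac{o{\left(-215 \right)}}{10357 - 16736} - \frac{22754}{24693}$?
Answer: $- \frac{139838771}{157516647} \approx -0.88777$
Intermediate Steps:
$\frac{o{\left(-215 \right)}}{10357 - 16736} - \frac{22754}{24693} = - \frac{215}{10357 - 16736} - \frac{22754}{24693} = - \frac{215}{-6379} - \frac{22754}{24693} = \left(-215\right) \left(- \frac{1}{6379}\right) - \frac{22754}{24693} = \frac{215}{6379} - \frac{22754}{24693} = - \frac{139838771}{157516647}$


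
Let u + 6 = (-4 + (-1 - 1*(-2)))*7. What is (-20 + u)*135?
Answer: -6345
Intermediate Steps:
u = -27 (u = -6 + (-4 + (-1 - 1*(-2)))*7 = -6 + (-4 + (-1 + 2))*7 = -6 + (-4 + 1)*7 = -6 - 3*7 = -6 - 21 = -27)
(-20 + u)*135 = (-20 - 27)*135 = -47*135 = -6345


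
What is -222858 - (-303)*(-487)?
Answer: -370419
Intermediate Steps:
-222858 - (-303)*(-487) = -222858 - 1*147561 = -222858 - 147561 = -370419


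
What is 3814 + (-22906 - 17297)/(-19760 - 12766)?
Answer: 13788263/3614 ≈ 3815.2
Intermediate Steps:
3814 + (-22906 - 17297)/(-19760 - 12766) = 3814 - 40203/(-32526) = 3814 - 40203*(-1/32526) = 3814 + 4467/3614 = 13788263/3614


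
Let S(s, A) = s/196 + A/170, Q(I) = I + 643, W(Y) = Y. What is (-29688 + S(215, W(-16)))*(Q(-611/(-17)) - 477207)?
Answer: 4006624731209421/283220 ≈ 1.4147e+10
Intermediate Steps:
Q(I) = 643 + I
S(s, A) = A/170 + s/196 (S(s, A) = s*(1/196) + A*(1/170) = s/196 + A/170 = A/170 + s/196)
(-29688 + S(215, W(-16)))*(Q(-611/(-17)) - 477207) = (-29688 + ((1/170)*(-16) + (1/196)*215))*((643 - 611/(-17)) - 477207) = (-29688 + (-8/85 + 215/196))*((643 - 611*(-1/17)) - 477207) = (-29688 + 16707/16660)*((643 + 611/17) - 477207) = -494585373*(11542/17 - 477207)/16660 = -494585373/16660*(-8100977/17) = 4006624731209421/283220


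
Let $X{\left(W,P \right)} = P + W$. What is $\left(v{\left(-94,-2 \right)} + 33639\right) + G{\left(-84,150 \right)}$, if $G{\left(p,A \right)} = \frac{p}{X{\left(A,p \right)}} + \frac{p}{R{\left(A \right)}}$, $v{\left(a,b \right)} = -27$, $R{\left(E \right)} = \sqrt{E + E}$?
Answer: $\frac{369718}{11} - \frac{14 \sqrt{3}}{5} \approx 33606.0$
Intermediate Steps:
$R{\left(E \right)} = \sqrt{2} \sqrt{E}$ ($R{\left(E \right)} = \sqrt{2 E} = \sqrt{2} \sqrt{E}$)
$G{\left(p,A \right)} = \frac{p}{A + p} + \frac{p \sqrt{2}}{2 \sqrt{A}}$ ($G{\left(p,A \right)} = \frac{p}{p + A} + \frac{p}{\sqrt{2} \sqrt{A}} = \frac{p}{A + p} + p \frac{\sqrt{2}}{2 \sqrt{A}} = \frac{p}{A + p} + \frac{p \sqrt{2}}{2 \sqrt{A}}$)
$\left(v{\left(-94,-2 \right)} + 33639\right) + G{\left(-84,150 \right)} = \left(-27 + 33639\right) + \frac{1}{2} \left(-84\right) \frac{1}{\sqrt{150}} \frac{1}{150 - 84} \left(2 \sqrt{150} + \sqrt{2} \left(150 - 84\right)\right) = 33612 + \frac{1}{2} \left(-84\right) \frac{\sqrt{6}}{30} \cdot \frac{1}{66} \left(2 \cdot 5 \sqrt{6} + \sqrt{2} \cdot 66\right) = 33612 + \frac{1}{2} \left(-84\right) \frac{\sqrt{6}}{30} \cdot \frac{1}{66} \left(10 \sqrt{6} + 66 \sqrt{2}\right) = 33612 - \frac{7 \sqrt{6} \left(10 \sqrt{6} + 66 \sqrt{2}\right)}{330}$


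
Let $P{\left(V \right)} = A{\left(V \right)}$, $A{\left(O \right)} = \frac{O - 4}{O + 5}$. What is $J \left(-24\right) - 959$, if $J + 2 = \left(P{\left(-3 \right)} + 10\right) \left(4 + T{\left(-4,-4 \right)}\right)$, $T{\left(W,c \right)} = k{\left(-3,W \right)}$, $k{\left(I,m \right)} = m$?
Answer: $-911$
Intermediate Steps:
$T{\left(W,c \right)} = W$
$A{\left(O \right)} = \frac{-4 + O}{5 + O}$
$P{\left(V \right)} = \frac{-4 + V}{5 + V}$
$J = -2$ ($J = -2 + \left(\frac{-4 - 3}{5 - 3} + 10\right) \left(4 - 4\right) = -2 + \left(\frac{1}{2} \left(-7\right) + 10\right) 0 = -2 + \left(- \frac{7}{2} + 10\right) 0 = -2 + \frac{13}{2} \cdot 0 = -2 + 0 = -2$)
$J \left(-24\right) - 959 = \left(-2\right) \left(-24\right) - 959 = 48 - 959 = -911$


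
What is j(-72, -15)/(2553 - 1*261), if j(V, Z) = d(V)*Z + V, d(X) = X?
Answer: 84/191 ≈ 0.43979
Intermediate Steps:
j(V, Z) = V + V*Z (j(V, Z) = V*Z + V = V + V*Z)
j(-72, -15)/(2553 - 1*261) = (-72*(1 - 15))/(2553 - 1*261) = (-72*(-14))/(2553 - 261) = 1008/2292 = 1008*(1/2292) = 84/191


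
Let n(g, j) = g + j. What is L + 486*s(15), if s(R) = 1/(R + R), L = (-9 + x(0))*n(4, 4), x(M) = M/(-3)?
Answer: -279/5 ≈ -55.800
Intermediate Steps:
x(M) = -M/3 (x(M) = M*(-⅓) = -M/3)
L = -72 (L = (-9 - ⅓*0)*(4 + 4) = (-9 + 0)*8 = -9*8 = -72)
s(R) = 1/(2*R)
L + 486*s(15) = -72 + 486*((½)/15) = -72 + 486*((½)*(1/15)) = -72 + 486*(1/30) = -72 + 81/5 = -279/5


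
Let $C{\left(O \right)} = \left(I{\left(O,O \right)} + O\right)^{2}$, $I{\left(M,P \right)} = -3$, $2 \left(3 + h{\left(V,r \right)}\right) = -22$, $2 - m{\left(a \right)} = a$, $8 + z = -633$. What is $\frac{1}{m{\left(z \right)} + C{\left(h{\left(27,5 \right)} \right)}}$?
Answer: $\frac{1}{932} \approx 0.001073$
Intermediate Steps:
$z = -641$ ($z = -8 - 633 = -641$)
$m{\left(a \right)} = 2 - a$
$h{\left(V,r \right)} = -14$ ($h{\left(V,r \right)} = -3 + \frac{1}{2} \left(-22\right) = -3 - 11 = -14$)
$C{\left(O \right)} = \left(-3 + O\right)^{2}$
$\frac{1}{m{\left(z \right)} + C{\left(h{\left(27,5 \right)} \right)}} = \frac{1}{\left(2 - -641\right) + \left(-3 - 14\right)^{2}} = \frac{1}{\left(2 + 641\right) + \left(-17\right)^{2}} = \frac{1}{643 + 289} = \frac{1}{932}$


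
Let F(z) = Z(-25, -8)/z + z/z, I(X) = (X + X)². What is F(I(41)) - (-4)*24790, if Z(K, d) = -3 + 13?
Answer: 333379287/3362 ≈ 99161.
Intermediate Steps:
Z(K, d) = 10
I(X) = 4*X² (I(X) = (2*X)² = 4*X²)
F(z) = 1 + 10/z (F(z) = 10/z + z/z = 10/z + 1 = 1 + 10/z)
F(I(41)) - (-4)*24790 = (10 + 4*41²)/((4*41²)) - (-4)*24790 = (10 + 4*1681)/((4*1681)) - 1*(-99160) = (10 + 6724)/6724 + 99160 = (1/6724)*6734 + 99160 = 3367/3362 + 99160 = 333379287/3362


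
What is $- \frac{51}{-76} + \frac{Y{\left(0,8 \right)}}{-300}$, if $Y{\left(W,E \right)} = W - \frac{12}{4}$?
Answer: $\frac{647}{950} \approx 0.68105$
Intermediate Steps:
$Y{\left(W,E \right)} = -3 + W$ ($Y{\left(W,E \right)} = W - 12 \cdot \frac{1}{4} = W - 3 = -3 + W$)
$- \frac{51}{-76} + \frac{Y{\left(0,8 \right)}}{-300} = - \frac{51}{-76} + \frac{-3 + 0}{-300} = \left(-51\right) \left(- \frac{1}{76}\right) - - \frac{1}{100} = \frac{51}{76} + \frac{1}{100} = \frac{647}{950}$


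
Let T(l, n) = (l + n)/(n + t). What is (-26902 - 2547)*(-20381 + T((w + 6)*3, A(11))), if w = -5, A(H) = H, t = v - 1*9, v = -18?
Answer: 4801806695/8 ≈ 6.0023e+8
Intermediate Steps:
t = -27 (t = -18 - 1*9 = -18 - 9 = -27)
T(l, n) = (l + n)/(-27 + n) (T(l, n) = (l + n)/(n - 27) = (l + n)/(-27 + n))
(-26902 - 2547)*(-20381 + T((w + 6)*3, A(11))) = (-26902 - 2547)*(-20381 + ((-5 + 6)*3 + 11)/(-27 + 11)) = -29449*(-20381 + (1*3 + 11)/(-16)) = -29449*(-20381 - (3 + 11)/16) = -29449*(-20381 - 1/16*14) = -29449*(-20381 - 7/8) = -29449*(-163055/8) = 4801806695/8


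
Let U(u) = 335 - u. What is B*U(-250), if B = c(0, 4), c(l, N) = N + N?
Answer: 4680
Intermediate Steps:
c(l, N) = 2*N
B = 8 (B = 2*4 = 8)
B*U(-250) = 8*(335 - 1*(-250)) = 8*(335 + 250) = 8*585 = 4680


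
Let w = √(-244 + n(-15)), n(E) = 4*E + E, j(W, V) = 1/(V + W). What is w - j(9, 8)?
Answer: -1/17 + I*√319 ≈ -0.058824 + 17.861*I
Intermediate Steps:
n(E) = 5*E
w = I*√319 (w = √(-244 + 5*(-15)) = √(-244 - 75) = √(-319) = I*√319 ≈ 17.861*I)
w - j(9, 8) = I*√319 - 1/(8 + 9) = I*√319 - 1/17 = -1/17 + I*√319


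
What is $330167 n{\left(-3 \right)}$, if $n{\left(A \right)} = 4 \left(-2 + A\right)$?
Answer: $-6603340$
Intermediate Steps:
$n{\left(A \right)} = -8 + 4 A$
$330167 n{\left(-3 \right)} = 330167 \left(-8 + 4 \left(-3\right)\right) = 330167 \left(-8 - 12\right) = 330167 \left(-20\right) = -6603340$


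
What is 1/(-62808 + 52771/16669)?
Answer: -16669/1046893781 ≈ -1.5922e-5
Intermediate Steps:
1/(-62808 + 52771/16669) = 1/(-1046893781/16669) = -16669/1046893781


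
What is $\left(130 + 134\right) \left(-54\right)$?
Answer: $-14256$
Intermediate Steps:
$\left(130 + 134\right) \left(-54\right) = 264 \left(-54\right) = -14256$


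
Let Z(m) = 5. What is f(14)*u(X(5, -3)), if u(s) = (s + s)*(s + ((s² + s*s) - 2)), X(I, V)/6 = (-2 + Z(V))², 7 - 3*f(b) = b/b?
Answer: 1270944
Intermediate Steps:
f(b) = 2 (f(b) = 7/3 - b/(3*b) = 7/3 - ⅓*1 = 7/3 - ⅓ = 2)
X(I, V) = 54 (X(I, V) = 6*(-2 + 5)² = 6*3² = 6*9 = 54)
u(s) = 2*s*(-2 + s + 2*s²) (u(s) = (2*s)*(s + ((s² + s²) - 2)) = (2*s)*(s + (2*s² - 2)) = (2*s)*(s + (-2 + 2*s²)) = (2*s)*(-2 + s + 2*s²) = 2*s*(-2 + s + 2*s²))
f(14)*u(X(5, -3)) = 2*(2*54*(-2 + 54 + 2*54²)) = 2*(2*54*(-2 + 54 + 2*2916)) = 2*(2*54*(-2 + 54 + 5832)) = 2*(2*54*5884) = 2*635472 = 1270944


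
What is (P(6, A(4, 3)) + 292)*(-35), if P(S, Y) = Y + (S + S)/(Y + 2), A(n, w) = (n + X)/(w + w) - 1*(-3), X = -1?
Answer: -229215/22 ≈ -10419.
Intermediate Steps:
A(n, w) = 3 + (-1 + n)/(2*w) (A(n, w) = (n - 1)/(w + w) - 1*(-3) = (-1 + n)/((2*w)) + 3 = (-1 + n)*(1/(2*w)) + 3 = (-1 + n)/(2*w) + 3 = 3 + (-1 + n)/(2*w))
P(S, Y) = Y + 2*S/(2 + Y) (P(S, Y) = Y + (2*S)/(2 + Y) = Y + 2*S/(2 + Y))
(P(6, A(4, 3)) + 292)*(-35) = ((((½)*(-1 + 4 + 6*3)/3)² + 2*6 + 2*((½)*(-1 + 4 + 6*3)/3))/(2 + (½)*(-1 + 4 + 6*3)/3) + 292)*(-35) = ((((½)*(⅓)*(-1 + 4 + 18))² + 12 + 2*((½)*(⅓)*(-1 + 4 + 18)))/(2 + (½)*(⅓)*(-1 + 4 + 18)) + 292)*(-35) = ((((½)*(⅓)*21)² + 12 + 2*((½)*(⅓)*21))/(2 + (½)*(⅓)*21) + 292)*(-35) = (((7/2)² + 12 + 2*(7/2))/(2 + 7/2) + 292)*(-35) = ((49/4 + 12 + 7)/(11/2) + 292)*(-35) = ((2/11)*(125/4) + 292)*(-35) = (125/22 + 292)*(-35) = (6549/22)*(-35) = -229215/22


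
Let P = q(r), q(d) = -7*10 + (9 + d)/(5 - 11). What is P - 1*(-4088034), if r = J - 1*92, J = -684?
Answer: 24528551/6 ≈ 4.0881e+6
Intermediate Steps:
r = -776 (r = -684 - 1*92 = -684 - 92 = -776)
q(d) = -143/2 - d/6 (q(d) = -70 + (9 + d)/(-6) = -70 + (9 + d)*(-⅙) = -70 + (-3/2 - d/6) = -143/2 - d/6)
P = 347/6 (P = -143/2 - ⅙*(-776) = -143/2 + 388/3 = 347/6 ≈ 57.833)
P - 1*(-4088034) = 347/6 - 1*(-4088034) = 347/6 + 4088034 = 24528551/6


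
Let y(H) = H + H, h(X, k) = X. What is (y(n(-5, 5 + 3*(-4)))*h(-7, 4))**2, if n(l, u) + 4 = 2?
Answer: 784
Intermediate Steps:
n(l, u) = -2 (n(l, u) = -4 + 2 = -2)
y(H) = 2*H
(y(n(-5, 5 + 3*(-4)))*h(-7, 4))**2 = ((2*(-2))*(-7))**2 = (-4*(-7))**2 = 28**2 = 784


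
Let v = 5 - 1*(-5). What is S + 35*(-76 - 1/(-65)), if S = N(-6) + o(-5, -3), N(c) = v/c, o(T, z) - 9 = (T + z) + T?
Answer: -103940/39 ≈ -2665.1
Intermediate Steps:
o(T, z) = 9 + z + 2*T (o(T, z) = 9 + ((T + z) + T) = 9 + (z + 2*T) = 9 + z + 2*T)
v = 10 (v = 5 + 5 = 10)
N(c) = 10/c
S = -17/3 (S = 10/(-6) + (9 - 3 + 2*(-5)) = 10*(-1/6) + (9 - 3 - 10) = -5/3 - 4 = -17/3 ≈ -5.6667)
S + 35*(-76 - 1/(-65)) = -17/3 + 35*(-76 - 1/(-65)) = -17/3 + 35*(-76 - 1*(-1/65)) = -17/3 + 35*(-76 + 1/65) = -17/3 + 35*(-4939/65) = -17/3 - 34573/13 = -103940/39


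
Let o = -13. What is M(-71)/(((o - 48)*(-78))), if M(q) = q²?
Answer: 5041/4758 ≈ 1.0595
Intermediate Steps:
M(-71)/(((o - 48)*(-78))) = (-71)²/(((-13 - 48)*(-78))) = 5041/((-61*(-78))) = 5041/4758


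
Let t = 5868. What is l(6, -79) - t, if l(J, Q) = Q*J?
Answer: -6342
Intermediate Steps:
l(J, Q) = J*Q
l(6, -79) - t = 6*(-79) - 1*5868 = -474 - 5868 = -6342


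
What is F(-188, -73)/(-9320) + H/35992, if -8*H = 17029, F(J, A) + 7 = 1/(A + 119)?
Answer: -450515339/7715245120 ≈ -0.058393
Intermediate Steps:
F(J, A) = -7 + 1/(119 + A) (F(J, A) = -7 + 1/(A + 119) = -7 + 1/(119 + A))
H = -17029/8 (H = -⅛*17029 = -17029/8 ≈ -2128.6)
F(-188, -73)/(-9320) + H/35992 = ((-832 - 7*(-73))/(119 - 73))/(-9320) - 17029/8/35992 = ((-832 + 511)/46)*(-1/9320) - 17029/8*1/35992 = ((1/46)*(-321))*(-1/9320) - 17029/287936 = -321/46*(-1/9320) - 17029/287936 = 321/428720 - 17029/287936 = -450515339/7715245120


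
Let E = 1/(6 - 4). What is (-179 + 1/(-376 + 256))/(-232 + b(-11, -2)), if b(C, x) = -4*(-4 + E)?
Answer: 21481/26160 ≈ 0.82114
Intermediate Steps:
E = ½ (E = 1/2 = ½ ≈ 0.50000)
b(C, x) = 14 (b(C, x) = -4*(-4 + ½) = -4*(-7/2) = 14)
(-179 + 1/(-376 + 256))/(-232 + b(-11, -2)) = (-179 + 1/(-376 + 256))/(-232 + 14) = (-179 + 1/(-120))/(-218) = (-179 - 1/120)*(-1/218) = -21481/120*(-1/218) = 21481/26160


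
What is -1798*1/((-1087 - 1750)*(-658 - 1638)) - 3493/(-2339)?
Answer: 11374165107/7617832964 ≈ 1.4931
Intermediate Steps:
-1798*1/((-1087 - 1750)*(-658 - 1638)) - 3493/(-2339) = -1798/((-2837*(-2296))) - 3493*(-1/2339) = -1798/6513752 + 3493/2339 = -1798*1/6513752 + 3493/2339 = -899/3256876 + 3493/2339 = 11374165107/7617832964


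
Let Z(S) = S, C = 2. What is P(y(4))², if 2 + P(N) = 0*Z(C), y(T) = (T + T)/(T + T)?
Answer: 4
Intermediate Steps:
y(T) = 1 (y(T) = (2*T)/((2*T)) = (2*T)*(1/(2*T)) = 1)
P(N) = -2 (P(N) = -2 + 0*2 = -2 + 0 = -2)
P(y(4))² = (-2)² = 4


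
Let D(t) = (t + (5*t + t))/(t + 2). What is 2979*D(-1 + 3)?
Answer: 20853/2 ≈ 10427.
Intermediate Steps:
D(t) = 7*t/(2 + t) (D(t) = (t + 6*t)/(2 + t) = (7*t)/(2 + t) = 7*t/(2 + t))
2979*D(-1 + 3) = 2979*(7*(-1 + 3)/(2 + (-1 + 3))) = 2979*(7*2/(2 + 2)) = 2979*(7*2/4) = 2979*(7*2*(¼)) = 2979*(7/2) = 20853/2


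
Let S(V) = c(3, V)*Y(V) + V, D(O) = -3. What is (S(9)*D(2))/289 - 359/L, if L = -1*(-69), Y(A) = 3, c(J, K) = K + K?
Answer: -116792/19941 ≈ -5.8569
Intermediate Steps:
c(J, K) = 2*K
L = 69
S(V) = 7*V (S(V) = (2*V)*3 + V = 6*V + V = 7*V)
(S(9)*D(2))/289 - 359/L = ((7*9)*(-3))/289 - 359/69 = (63*(-3))*(1/289) - 359*1/69 = -189*1/289 - 359/69 = -189/289 - 359/69 = -116792/19941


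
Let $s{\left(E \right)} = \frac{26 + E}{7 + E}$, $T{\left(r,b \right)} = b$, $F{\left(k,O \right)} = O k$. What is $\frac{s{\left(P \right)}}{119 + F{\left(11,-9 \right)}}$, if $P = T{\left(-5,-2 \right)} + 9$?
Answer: $\frac{33}{280} \approx 0.11786$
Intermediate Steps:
$P = 7$ ($P = -2 + 9 = 7$)
$s{\left(E \right)} = \frac{26 + E}{7 + E}$
$\frac{s{\left(P \right)}}{119 + F{\left(11,-9 \right)}} = \frac{\frac{1}{7 + 7} \left(26 + 7\right)}{119 - 99} = \frac{\frac{1}{14} \cdot 33}{119 - 99} = \frac{\frac{1}{14} \cdot 33}{20} = \frac{1}{20} \cdot \frac{33}{14} = \frac{33}{280}$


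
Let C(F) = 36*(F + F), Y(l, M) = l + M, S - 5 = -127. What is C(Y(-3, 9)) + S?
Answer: 310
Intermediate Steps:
S = -122 (S = 5 - 127 = -122)
Y(l, M) = M + l
C(F) = 72*F (C(F) = 36*(2*F) = 72*F)
C(Y(-3, 9)) + S = 72*(9 - 3) - 122 = 72*6 - 122 = 432 - 122 = 310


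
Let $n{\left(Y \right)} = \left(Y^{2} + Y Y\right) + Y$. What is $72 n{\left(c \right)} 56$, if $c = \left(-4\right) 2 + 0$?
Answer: $483840$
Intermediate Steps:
$c = -8$ ($c = -8 + 0 = -8$)
$n{\left(Y \right)} = Y + 2 Y^{2}$ ($n{\left(Y \right)} = \left(Y^{2} + Y^{2}\right) + Y = 2 Y^{2} + Y = Y + 2 Y^{2}$)
$72 n{\left(c \right)} 56 = 72 \left(- 8 \left(1 + 2 \left(-8\right)\right)\right) 56 = 72 \left(- 8 \left(1 - 16\right)\right) 56 = 72 \left(\left(-8\right) \left(-15\right)\right) 56 = 72 \cdot 120 \cdot 56 = 8640 \cdot 56 = 483840$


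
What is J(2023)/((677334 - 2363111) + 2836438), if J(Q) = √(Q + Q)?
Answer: 17*√14/1150661 ≈ 5.5280e-5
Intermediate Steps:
J(Q) = √2*√Q (J(Q) = √(2*Q) = √2*√Q)
J(2023)/((677334 - 2363111) + 2836438) = (√2*√2023)/((677334 - 2363111) + 2836438) = (√2*(17*√7))/(-1685777 + 2836438) = (17*√14)/1150661 = (17*√14)*(1/1150661) = 17*√14/1150661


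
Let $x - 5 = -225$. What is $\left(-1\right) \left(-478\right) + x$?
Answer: $258$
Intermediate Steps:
$x = -220$ ($x = 5 - 225 = -220$)
$\left(-1\right) \left(-478\right) + x = \left(-1\right) \left(-478\right) - 220 = 478 - 220 = 258$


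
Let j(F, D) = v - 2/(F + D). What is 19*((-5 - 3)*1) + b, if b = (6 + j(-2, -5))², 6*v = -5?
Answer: -215687/1764 ≈ -122.27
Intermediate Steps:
v = -⅚ (v = (⅙)*(-5) = -⅚ ≈ -0.83333)
j(F, D) = -⅚ - 2/(D + F) (j(F, D) = -⅚ - 2/(F + D) = -⅚ - 2/(D + F))
b = 52441/1764 (b = (6 + (-12 - 5*(-5) - 5*(-2))/(6*(-5 - 2)))² = (6 + (⅙)*(-12 + 25 + 10)/(-7))² = (6 + (⅙)*(-⅐)*23)² = (6 - 23/42)² = (229/42)² = 52441/1764 ≈ 29.728)
19*((-5 - 3)*1) + b = 19*((-5 - 3)*1) + 52441/1764 = 19*(-8*1) + 52441/1764 = 19*(-8) + 52441/1764 = -152 + 52441/1764 = -215687/1764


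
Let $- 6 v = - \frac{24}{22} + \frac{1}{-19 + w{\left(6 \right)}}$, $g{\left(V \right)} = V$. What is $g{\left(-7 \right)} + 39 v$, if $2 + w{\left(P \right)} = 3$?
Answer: $\frac{179}{396} \approx 0.45202$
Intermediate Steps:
$w{\left(P \right)} = 1$ ($w{\left(P \right)} = -2 + 3 = 1$)
$v = \frac{227}{1188}$ ($v = - \frac{- \frac{24}{22} + \frac{1}{-19 + 1}}{6} = - \frac{\left(-24\right) \frac{1}{22} + \frac{1}{-18}}{6} = - \frac{- \frac{12}{11} - \frac{1}{18}}{6} = \left(- \frac{1}{6}\right) \left(- \frac{227}{198}\right) = \frac{227}{1188} \approx 0.19108$)
$g{\left(-7 \right)} + 39 v = -7 + 39 \cdot \frac{227}{1188} = -7 + \frac{2951}{396} = \frac{179}{396}$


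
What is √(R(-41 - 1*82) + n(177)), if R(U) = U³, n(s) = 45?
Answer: 3*I*√206758 ≈ 1364.1*I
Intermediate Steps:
√(R(-41 - 1*82) + n(177)) = √((-41 - 1*82)³ + 45) = √((-41 - 82)³ + 45) = √((-123)³ + 45) = √(-1860867 + 45) = √(-1860822) = 3*I*√206758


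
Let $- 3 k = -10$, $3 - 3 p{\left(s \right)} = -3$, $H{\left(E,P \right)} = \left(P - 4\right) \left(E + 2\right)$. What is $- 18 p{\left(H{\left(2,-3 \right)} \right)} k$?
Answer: $-120$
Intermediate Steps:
$H{\left(E,P \right)} = \left(-4 + P\right) \left(2 + E\right)$
$p{\left(s \right)} = 2$ ($p{\left(s \right)} = 1 - -1 = 1 + 1 = 2$)
$k = \frac{10}{3}$ ($k = \left(- \frac{1}{3}\right) \left(-10\right) = \frac{10}{3} \approx 3.3333$)
$- 18 p{\left(H{\left(2,-3 \right)} \right)} k = \left(-18\right) 2 \cdot \frac{10}{3} = \left(-36\right) \frac{10}{3} = -120$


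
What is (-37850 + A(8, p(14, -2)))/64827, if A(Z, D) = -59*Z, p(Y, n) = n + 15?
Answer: -4258/7203 ≈ -0.59114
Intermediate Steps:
p(Y, n) = 15 + n
(-37850 + A(8, p(14, -2)))/64827 = (-37850 - 59*8)/64827 = (-37850 - 472)*(1/64827) = -38322*1/64827 = -4258/7203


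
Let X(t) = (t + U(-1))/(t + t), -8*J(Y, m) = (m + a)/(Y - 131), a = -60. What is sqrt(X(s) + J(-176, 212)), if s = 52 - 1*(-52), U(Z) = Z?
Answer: sqrt(141971843)/15964 ≈ 0.74638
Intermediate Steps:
s = 104 (s = 52 + 52 = 104)
J(Y, m) = -(-60 + m)/(8*(-131 + Y)) (J(Y, m) = -(m - 60)/(8*(Y - 131)) = -(-60 + m)/(8*(-131 + Y)))
X(t) = (-1 + t)/(2*t) (X(t) = (t - 1)/(t + t) = (-1 + t)/((2*t)) = (-1 + t)*(1/(2*t)) = (-1 + t)/(2*t))
sqrt(X(s) + J(-176, 212)) = sqrt((1/2)*(-1 + 104)/104 + (60 - 1*212)/(8*(-131 - 176))) = sqrt((1/2)*(1/104)*103 + (1/8)*(60 - 212)/(-307)) = sqrt(103/208 + (1/8)*(-1/307)*(-152)) = sqrt(103/208 + 19/307) = sqrt(35573/63856) = sqrt(141971843)/15964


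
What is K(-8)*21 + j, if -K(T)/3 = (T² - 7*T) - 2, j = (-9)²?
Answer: -7353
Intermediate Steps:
j = 81
K(T) = 6 - 3*T² + 21*T (K(T) = -3*((T² - 7*T) - 2) = -3*(-2 + T² - 7*T) = 6 - 3*T² + 21*T)
K(-8)*21 + j = (6 - 3*(-8)² + 21*(-8))*21 + 81 = (6 - 3*64 - 168)*21 + 81 = (6 - 192 - 168)*21 + 81 = -354*21 + 81 = -7434 + 81 = -7353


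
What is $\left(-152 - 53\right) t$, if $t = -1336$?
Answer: $273880$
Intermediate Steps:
$\left(-152 - 53\right) t = \left(-152 - 53\right) \left(-1336\right) = \left(-205\right) \left(-1336\right) = 273880$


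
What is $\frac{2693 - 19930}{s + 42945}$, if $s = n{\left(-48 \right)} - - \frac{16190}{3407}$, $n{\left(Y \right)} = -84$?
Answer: $- \frac{58726459}{146043617} \approx -0.40212$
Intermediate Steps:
$s = - \frac{269998}{3407}$ ($s = -84 - - \frac{16190}{3407} = -84 + \frac{16190}{3407} = - \frac{269998}{3407} \approx -79.248$)
$\frac{2693 - 19930}{s + 42945} = \frac{2693 - 19930}{- \frac{269998}{3407} + 42945} = - \frac{17237}{\frac{146043617}{3407}} = \left(-17237\right) \frac{3407}{146043617} = - \frac{58726459}{146043617}$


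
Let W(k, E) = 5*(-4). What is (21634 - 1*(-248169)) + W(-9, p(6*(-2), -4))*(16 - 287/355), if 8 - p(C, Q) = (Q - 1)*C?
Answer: 19134441/71 ≈ 2.6950e+5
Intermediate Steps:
p(C, Q) = 8 - C*(-1 + Q) (p(C, Q) = 8 - (Q - 1)*C = 8 - (-1 + Q)*C = 8 - C*(-1 + Q))
W(k, E) = -20
(21634 - 1*(-248169)) + W(-9, p(6*(-2), -4))*(16 - 287/355) = (21634 - 1*(-248169)) - 20*(16 - 287/355) = (21634 + 248169) - 20*(16 - 287*1/355) = 269803 - 20*(16 - 287/355) = 269803 - 20*5393/355 = 269803 - 21572/71 = 19134441/71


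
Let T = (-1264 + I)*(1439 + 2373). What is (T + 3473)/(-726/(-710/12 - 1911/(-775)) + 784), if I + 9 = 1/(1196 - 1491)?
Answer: -3117100240763/512189620 ≈ -6085.8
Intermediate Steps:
I = -2656/295 (I = -9 + 1/(1196 - 1491) = -9 + 1/(-295) = -9 - 1/295 = -2656/295 ≈ -9.0034)
T = -1431543232/295 (T = (-1264 - 2656/295)*(1439 + 2373) = -375536/295*3812 = -1431543232/295 ≈ -4.8527e+6)
(T + 3473)/(-726/(-710/12 - 1911/(-775)) + 784) = (-1431543232/295 + 3473)/(-726/(-710/12 - 1911/(-775)) + 784) = -1430518697/(295*(-726/(-710*1/12 - 1911*(-1/775)) + 784)) = -1430518697/(295*(-726/(-355/6 + 1911/775) + 784)) = -1430518697/(295*(-726/(-263659/4650) + 784)) = -1430518697/(295*(-726*(-4650/263659) + 784)) = -1430518697/(295*(27900/2179 + 784)) = -1430518697/(295*1736236/2179) = -1430518697/295*2179/1736236 = -3117100240763/512189620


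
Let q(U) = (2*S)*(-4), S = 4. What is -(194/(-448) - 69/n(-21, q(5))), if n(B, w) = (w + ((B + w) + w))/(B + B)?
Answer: 73389/2912 ≈ 25.202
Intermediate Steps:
q(U) = -32 (q(U) = (2*4)*(-4) = 8*(-4) = -32)
n(B, w) = (B + 3*w)/(2*B) (n(B, w) = (w + (B + 2*w))/((2*B)) = (B + 3*w)*(1/(2*B)) = (B + 3*w)/(2*B))
-(194/(-448) - 69/n(-21, q(5))) = -(194/(-448) - 69*(-42/(-21 + 3*(-32)))) = -(194*(-1/448) - 69*(-42/(-21 - 96))) = -(-97/224 - 69/((½)*(-1/21)*(-117))) = -(-97/224 - 69/39/14) = -(-97/224 - 69*14/39) = -(-97/224 - 322/13) = -1*(-73389/2912) = 73389/2912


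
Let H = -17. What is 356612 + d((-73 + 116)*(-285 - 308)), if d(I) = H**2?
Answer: 356901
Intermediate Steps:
d(I) = 289 (d(I) = (-17)**2 = 289)
356612 + d((-73 + 116)*(-285 - 308)) = 356612 + 289 = 356901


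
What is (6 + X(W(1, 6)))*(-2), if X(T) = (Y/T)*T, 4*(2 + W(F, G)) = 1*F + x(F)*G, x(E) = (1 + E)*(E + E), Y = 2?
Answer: -16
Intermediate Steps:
x(E) = 2*E*(1 + E) (x(E) = (1 + E)*(2*E) = 2*E*(1 + E))
W(F, G) = -2 + F/4 + F*G*(1 + F)/2 (W(F, G) = -2 + (1*F + (2*F*(1 + F))*G)/4 = -2 + (F + 2*F*G*(1 + F))/4 = -2 + (F/4 + F*G*(1 + F)/2) = -2 + F/4 + F*G*(1 + F)/2)
X(T) = 2 (X(T) = (2/T)*T = 2)
(6 + X(W(1, 6)))*(-2) = (6 + 2)*(-2) = 8*(-2) = -16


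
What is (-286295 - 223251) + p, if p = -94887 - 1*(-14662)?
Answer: -589771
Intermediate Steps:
p = -80225 (p = -94887 + 14662 = -80225)
(-286295 - 223251) + p = (-286295 - 223251) - 80225 = -509546 - 80225 = -589771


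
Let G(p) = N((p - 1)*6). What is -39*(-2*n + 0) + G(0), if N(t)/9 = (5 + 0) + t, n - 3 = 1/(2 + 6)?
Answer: 939/4 ≈ 234.75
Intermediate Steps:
n = 25/8 (n = 3 + 1/(2 + 6) = 3 + 1/8 = 25/8 ≈ 3.1250)
N(t) = 45 + 9*t (N(t) = 9*((5 + 0) + t) = 9*(5 + t) = 45 + 9*t)
G(p) = -9 + 54*p (G(p) = 45 + 9*((p - 1)*6) = 45 + 9*((-1 + p)*6) = 45 + 9*(-6 + 6*p) = 45 + (-54 + 54*p) = -9 + 54*p)
-39*(-2*n + 0) + G(0) = -39*(-2*25/8 + 0) + (-9 + 54*0) = -39*(-25/4 + 0) + (-9 + 0) = -39*(-25/4) - 9 = 975/4 - 9 = 939/4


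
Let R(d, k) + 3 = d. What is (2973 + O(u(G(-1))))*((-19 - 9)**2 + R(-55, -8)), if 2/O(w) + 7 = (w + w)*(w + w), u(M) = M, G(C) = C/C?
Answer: 2157914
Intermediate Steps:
R(d, k) = -3 + d
G(C) = 1
O(w) = 2/(-7 + 4*w**2) (O(w) = 2/(-7 + (w + w)*(w + w)) = 2/(-7 + (2*w)*(2*w)) = 2/(-7 + 4*w**2))
(2973 + O(u(G(-1))))*((-19 - 9)**2 + R(-55, -8)) = (2973 + 2/(-7 + 4*1**2))*((-19 - 9)**2 + (-3 - 55)) = (2973 + 2/(-7 + 4*1))*((-28)**2 - 58) = (2973 + 2/(-7 + 4))*(784 - 58) = (2973 + 2/(-3))*726 = (2973 + 2*(-1/3))*726 = (2973 - 2/3)*726 = (8917/3)*726 = 2157914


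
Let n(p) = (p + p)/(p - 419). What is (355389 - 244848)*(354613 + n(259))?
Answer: 3135913420521/80 ≈ 3.9199e+10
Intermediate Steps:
n(p) = 2*p/(-419 + p) (n(p) = (2*p)/(-419 + p) = 2*p/(-419 + p))
(355389 - 244848)*(354613 + n(259)) = (355389 - 244848)*(354613 + 2*259/(-419 + 259)) = 110541*(354613 + 2*259/(-160)) = 110541*(354613 + 2*259*(-1/160)) = 110541*(354613 - 259/80) = 110541*(28368781/80) = 3135913420521/80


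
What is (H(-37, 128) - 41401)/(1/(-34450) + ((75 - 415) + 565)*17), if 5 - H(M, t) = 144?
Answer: -1431053000/131771249 ≈ -10.860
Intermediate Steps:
H(M, t) = -139 (H(M, t) = 5 - 1*144 = 5 - 144 = -139)
(H(-37, 128) - 41401)/(1/(-34450) + ((75 - 415) + 565)*17) = (-139 - 41401)/(1/(-34450) + ((75 - 415) + 565)*17) = -41540/(-1/34450 + (-340 + 565)*17) = -41540/(-1/34450 + 225*17) = -41540/(-1/34450 + 3825) = -41540/131771249/34450 = -41540*34450/131771249 = -1431053000/131771249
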